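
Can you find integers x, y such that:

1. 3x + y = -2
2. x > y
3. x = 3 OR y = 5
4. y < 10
Yes

Take x = 3, y = -11. Substituting into each constraint:
  (1) 3(3) + (-11) = -2 ✓
  (2) 3 > -11 ✓
  (3) x = 3, target 3 ✓ (first branch holds)
  (4) -11 < 10 ✓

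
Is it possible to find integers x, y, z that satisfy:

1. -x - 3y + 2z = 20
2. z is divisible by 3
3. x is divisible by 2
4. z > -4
Yes

Take x = 4, y = -8, z = 0. Substituting into each constraint:
  (1) (-4) - 3(-8) + 2(0) = 20 ✓
  (2) 0 = 3 × 0, remainder 0 ✓
  (3) 4 = 2 × 2, remainder 0 ✓
  (4) 0 > -4 ✓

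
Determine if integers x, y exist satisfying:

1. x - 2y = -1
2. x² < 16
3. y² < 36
Yes

Take x = -1, y = 0. Substituting into each constraint:
  (1) (-1) - 2(0) = -1 ✓
  (2) x² = (-1)² = 1, and 1 < 16 ✓
  (3) y² = (0)² = 0, and 0 < 36 ✓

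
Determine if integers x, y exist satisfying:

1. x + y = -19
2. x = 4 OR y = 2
Yes

Take x = 4, y = -23. Substituting into each constraint:
  (1) 4 + (-23) = -19 ✓
  (2) x = 4, target 4 ✓ (first branch holds)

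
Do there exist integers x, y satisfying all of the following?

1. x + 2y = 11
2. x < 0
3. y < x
No

The full constraint system is jointly infeasible over the integers. Each constraint and what it forces:

  - x + 2y = 11: is a linear equation tying the variables together
  - x < 0: bounds one variable relative to a constant
  - y < x: bounds one variable relative to another variable

Propagating the comparison: y < x and x ≤ -1 give y ≤ -2. Range argument: with x ∈ [−∞, -1], y ∈ [−∞, -2], the left side of the equation is at most -5, but the right side is 11 > -5. No integer solution exists.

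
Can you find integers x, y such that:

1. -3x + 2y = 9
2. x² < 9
Yes

Take x = -1, y = 3. Substituting into each constraint:
  (1) -3(-1) + 2(3) = 9 ✓
  (2) x² = (-1)² = 1, and 1 < 9 ✓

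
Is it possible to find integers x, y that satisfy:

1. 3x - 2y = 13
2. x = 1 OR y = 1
Yes

Take x = 1, y = -5. Substituting into each constraint:
  (1) 3(1) - 2(-5) = 13 ✓
  (2) x = 1, target 1 ✓ (first branch holds)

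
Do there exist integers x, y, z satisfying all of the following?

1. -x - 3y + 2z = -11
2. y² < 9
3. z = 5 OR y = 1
Yes

Take x = 24, y = -1, z = 5. Substituting into each constraint:
  (1) (-24) - 3(-1) + 2(5) = -11 ✓
  (2) y² = (-1)² = 1, and 1 < 9 ✓
  (3) z = 5, target 5 ✓ (first branch holds)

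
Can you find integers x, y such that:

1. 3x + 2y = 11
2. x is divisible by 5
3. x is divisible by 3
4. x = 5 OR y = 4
No

The full constraint system is jointly infeasible over the integers. Each constraint and what it forces:

  - 3x + 2y = 11: is a linear equation tying the variables together
  - x is divisible by 5: restricts x to multiples of 5
  - x is divisible by 3: restricts x to multiples of 3
  - x = 5 OR y = 4: forces a choice: either x = 5 or y = 4

Split on the disjunction (x = 5 OR y = 4):
  • If x = 5: this contradicts the divisibility constraint — 5 is not a multiple of 3.
  • If y = 4: with y = 4, writing x = 3x', every remaining term of the linear equation is divisible by 9, so the left side is ≡ 0 (mod 9); but the right side 3 ≡ 3 (mod 9). No integers can satisfy it.
Both branches are infeasible, so the system has no integer solution.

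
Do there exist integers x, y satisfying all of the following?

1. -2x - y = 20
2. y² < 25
Yes

Take x = -10, y = 0. Substituting into each constraint:
  (1) -2(-10) + 0 = 20 ✓
  (2) y² = (0)² = 0, and 0 < 25 ✓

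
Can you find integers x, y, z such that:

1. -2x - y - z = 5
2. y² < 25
Yes

Take x = 0, y = 0, z = -5. Substituting into each constraint:
  (1) -2(0) + 0 + 5 = 5 ✓
  (2) y² = (0)² = 0, and 0 < 25 ✓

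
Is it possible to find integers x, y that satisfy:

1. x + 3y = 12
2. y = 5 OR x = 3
Yes

Take x = 3, y = 3. Substituting into each constraint:
  (1) 3 + 3(3) = 12 ✓
  (2) x = 3, target 3 ✓ (second branch holds)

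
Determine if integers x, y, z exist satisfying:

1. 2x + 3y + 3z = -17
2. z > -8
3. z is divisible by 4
Yes

Take x = 2, y = -7, z = 0. Substituting into each constraint:
  (1) 2(2) + 3(-7) + 3(0) = -17 ✓
  (2) 0 > -8 ✓
  (3) 0 = 4 × 0, remainder 0 ✓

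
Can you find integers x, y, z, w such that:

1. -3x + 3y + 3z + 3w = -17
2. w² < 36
No

Even the single constraint (-3x + 3y + 3z + 3w = -17) is infeasible over the integers.

  - -3x + 3y + 3z + 3w = -17: every term on the left is divisible by 3, so the LHS ≡ 0 (mod 3), but the RHS -17 is not — no integer solution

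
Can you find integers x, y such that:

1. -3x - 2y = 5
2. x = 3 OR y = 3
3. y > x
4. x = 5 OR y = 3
No

A contradictory subset is {-3x - 2y = 5, x = 3 OR y = 3, y > x}. No integer assignment can satisfy these jointly:

  - -3x - 2y = 5: is a linear equation tying the variables together
  - x = 3 OR y = 3: forces a choice: either x = 3 or y = 3
  - y > x: bounds one variable relative to another variable

Split on the disjunction (x = 3 OR y = 3):
  • If x = 3: the equation forces y = -7, giving (x, y) = (3, -7), which violates y > x.
  • If y = 3: with y = 3, every remaining term of the linear equation is divisible by 3, so the left side is ≡ 0 (mod 3); but the right side 11 ≡ 2 (mod 3). No integers can satisfy it.
Both branches are infeasible, so the system has no integer solution.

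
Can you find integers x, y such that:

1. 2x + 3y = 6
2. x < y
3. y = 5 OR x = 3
No

The full constraint system is jointly infeasible over the integers. Each constraint and what it forces:

  - 2x + 3y = 6: is a linear equation tying the variables together
  - x < y: bounds one variable relative to another variable
  - y = 5 OR x = 3: forces a choice: either y = 5 or x = 3

Split on the disjunction (y = 5 OR x = 3):
  • If y = 5: with y = 5, every remaining term of the linear equation is divisible by 2, so the left side is ≡ 0 (mod 2); but the right side -9 ≡ 1 (mod 2). No integers can satisfy it.
  • If x = 3: the equation forces y = 0, giving (x, y) = (3, 0), which violates y > x.
Both branches are infeasible, so the system has no integer solution.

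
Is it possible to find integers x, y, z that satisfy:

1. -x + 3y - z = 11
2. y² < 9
Yes

Take x = 0, y = 0, z = -11. Substituting into each constraint:
  (1) 0 + 3(0) + 11 = 11 ✓
  (2) y² = (0)² = 0, and 0 < 9 ✓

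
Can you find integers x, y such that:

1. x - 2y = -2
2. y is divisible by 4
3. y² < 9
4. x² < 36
Yes

Take x = -2, y = 0. Substituting into each constraint:
  (1) (-2) - 2(0) = -2 ✓
  (2) 0 = 4 × 0, remainder 0 ✓
  (3) y² = (0)² = 0, and 0 < 9 ✓
  (4) x² = (-2)² = 4, and 4 < 36 ✓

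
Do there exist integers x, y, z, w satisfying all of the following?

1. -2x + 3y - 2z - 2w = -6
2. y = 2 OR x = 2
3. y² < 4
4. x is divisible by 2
Yes

Take x = 2, y = 0, z = 0, w = 1. Substituting into each constraint:
  (1) -2(2) + 3(0) - 2(0) - 2(1) = -6 ✓
  (2) x = 2, target 2 ✓ (second branch holds)
  (3) y² = (0)² = 0, and 0 < 4 ✓
  (4) 2 = 2 × 1, remainder 0 ✓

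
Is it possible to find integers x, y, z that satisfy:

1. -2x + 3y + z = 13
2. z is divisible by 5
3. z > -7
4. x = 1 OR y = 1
Yes

Take x = 1, y = 0, z = 15. Substituting into each constraint:
  (1) -2(1) + 3(0) + 15 = 13 ✓
  (2) 15 = 5 × 3, remainder 0 ✓
  (3) 15 > -7 ✓
  (4) x = 1, target 1 ✓ (first branch holds)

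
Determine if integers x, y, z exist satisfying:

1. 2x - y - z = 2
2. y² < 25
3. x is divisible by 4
Yes

Take x = 0, y = 0, z = -2. Substituting into each constraint:
  (1) 2(0) + 0 + 2 = 2 ✓
  (2) y² = (0)² = 0, and 0 < 25 ✓
  (3) 0 = 4 × 0, remainder 0 ✓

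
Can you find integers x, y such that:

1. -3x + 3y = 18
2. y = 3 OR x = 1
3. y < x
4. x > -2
No

A contradictory subset is {-3x + 3y = 18, y < x}. No integer assignment can satisfy these jointly:

  - -3x + 3y = 18: is a linear equation tying the variables together
  - y < x: bounds one variable relative to another variable

From the equation, x − y = -6, i.e. x − y = -6; but x > y requires x − y ≥ 1. Contradiction.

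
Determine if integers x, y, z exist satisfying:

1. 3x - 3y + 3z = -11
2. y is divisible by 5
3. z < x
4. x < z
No

Even the single constraint (3x - 3y + 3z = -11) is infeasible over the integers.

  - 3x - 3y + 3z = -11: every term on the left is divisible by 3, so the LHS ≡ 0 (mod 3), but the RHS -11 is not — no integer solution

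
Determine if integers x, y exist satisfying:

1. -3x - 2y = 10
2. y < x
Yes

Take x = 0, y = -5. Substituting into each constraint:
  (1) -3(0) - 2(-5) = 10 ✓
  (2) -5 < 0 ✓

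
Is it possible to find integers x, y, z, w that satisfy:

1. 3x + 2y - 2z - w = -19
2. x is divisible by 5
Yes

Take x = 0, y = -9, z = 0, w = 1. Substituting into each constraint:
  (1) 3(0) + 2(-9) - 2(0) + (-1) = -19 ✓
  (2) 0 = 5 × 0, remainder 0 ✓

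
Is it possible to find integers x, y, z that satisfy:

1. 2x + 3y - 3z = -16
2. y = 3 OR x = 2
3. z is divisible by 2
No

The full constraint system is jointly infeasible over the integers. Each constraint and what it forces:

  - 2x + 3y - 3z = -16: is a linear equation tying the variables together
  - y = 3 OR x = 2: forces a choice: either y = 3 or x = 2
  - z is divisible by 2: restricts z to multiples of 2

Split on the disjunction (y = 3 OR x = 2):
  • If y = 3: with y = 3, writing z = 2z', every remaining term of the linear equation is divisible by 2, so the left side is ≡ 0 (mod 2); but the right side -25 ≡ 1 (mod 2). No integers can satisfy it.
  • If x = 2: with x = 2, writing z = 2z', every remaining term of the linear equation is divisible by 3, so the left side is ≡ 0 (mod 3); but the right side -20 ≡ 1 (mod 3). No integers can satisfy it.
Both branches are infeasible, so the system has no integer solution.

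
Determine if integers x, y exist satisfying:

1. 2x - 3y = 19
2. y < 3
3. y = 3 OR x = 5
Yes

Take x = 5, y = -3. Substituting into each constraint:
  (1) 2(5) - 3(-3) = 19 ✓
  (2) -3 < 3 ✓
  (3) x = 5, target 5 ✓ (second branch holds)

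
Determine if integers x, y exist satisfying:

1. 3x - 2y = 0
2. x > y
Yes

Take x = -2, y = -3. Substituting into each constraint:
  (1) 3(-2) - 2(-3) = 0 ✓
  (2) -2 > -3 ✓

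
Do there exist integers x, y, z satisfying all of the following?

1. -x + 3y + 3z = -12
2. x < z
Yes

Take x = 0, y = -5, z = 1. Substituting into each constraint:
  (1) 0 + 3(-5) + 3(1) = -12 ✓
  (2) 0 < 1 ✓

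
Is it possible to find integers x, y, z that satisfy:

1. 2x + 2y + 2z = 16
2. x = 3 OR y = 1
Yes

Take x = 0, y = 1, z = 7. Substituting into each constraint:
  (1) 2(0) + 2(1) + 2(7) = 16 ✓
  (2) y = 1, target 1 ✓ (second branch holds)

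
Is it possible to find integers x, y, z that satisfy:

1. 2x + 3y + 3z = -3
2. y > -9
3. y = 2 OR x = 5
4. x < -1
Yes

Take x = -3, y = 2, z = -1. Substituting into each constraint:
  (1) 2(-3) + 3(2) + 3(-1) = -3 ✓
  (2) 2 > -9 ✓
  (3) y = 2, target 2 ✓ (first branch holds)
  (4) -3 < -1 ✓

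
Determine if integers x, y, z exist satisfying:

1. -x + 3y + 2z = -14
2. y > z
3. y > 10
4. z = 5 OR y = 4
Yes

Take x = 57, y = 11, z = 5. Substituting into each constraint:
  (1) (-57) + 3(11) + 2(5) = -14 ✓
  (2) 11 > 5 ✓
  (3) 11 > 10 ✓
  (4) z = 5, target 5 ✓ (first branch holds)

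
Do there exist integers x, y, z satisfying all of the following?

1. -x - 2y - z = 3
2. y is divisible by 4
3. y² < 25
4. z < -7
Yes

Take x = 5, y = 0, z = -8. Substituting into each constraint:
  (1) (-5) - 2(0) + 8 = 3 ✓
  (2) 0 = 4 × 0, remainder 0 ✓
  (3) y² = (0)² = 0, and 0 < 25 ✓
  (4) -8 < -7 ✓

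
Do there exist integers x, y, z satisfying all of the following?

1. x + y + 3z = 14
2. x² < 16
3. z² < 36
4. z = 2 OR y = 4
Yes

Take x = 3, y = 5, z = 2. Substituting into each constraint:
  (1) 3 + 5 + 3(2) = 14 ✓
  (2) x² = (3)² = 9, and 9 < 16 ✓
  (3) z² = (2)² = 4, and 4 < 36 ✓
  (4) z = 2, target 2 ✓ (first branch holds)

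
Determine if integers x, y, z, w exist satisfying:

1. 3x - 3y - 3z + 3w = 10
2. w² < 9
No

Even the single constraint (3x - 3y - 3z + 3w = 10) is infeasible over the integers.

  - 3x - 3y - 3z + 3w = 10: every term on the left is divisible by 3, so the LHS ≡ 0 (mod 3), but the RHS 10 is not — no integer solution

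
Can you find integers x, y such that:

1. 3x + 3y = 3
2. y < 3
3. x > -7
Yes

Take x = 1, y = 0. Substituting into each constraint:
  (1) 3(1) + 3(0) = 3 ✓
  (2) 0 < 3 ✓
  (3) 1 > -7 ✓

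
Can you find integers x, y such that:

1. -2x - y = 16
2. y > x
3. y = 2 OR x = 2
Yes

Take x = -9, y = 2. Substituting into each constraint:
  (1) -2(-9) + (-2) = 16 ✓
  (2) 2 > -9 ✓
  (3) y = 2, target 2 ✓ (first branch holds)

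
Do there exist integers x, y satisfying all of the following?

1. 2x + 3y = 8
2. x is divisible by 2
Yes

Take x = -2, y = 4. Substituting into each constraint:
  (1) 2(-2) + 3(4) = 8 ✓
  (2) -2 = 2 × -1, remainder 0 ✓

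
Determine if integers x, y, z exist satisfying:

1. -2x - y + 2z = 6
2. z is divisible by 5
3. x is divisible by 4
Yes

Take x = 0, y = -6, z = 0. Substituting into each constraint:
  (1) -2(0) + 6 + 2(0) = 6 ✓
  (2) 0 = 5 × 0, remainder 0 ✓
  (3) 0 = 4 × 0, remainder 0 ✓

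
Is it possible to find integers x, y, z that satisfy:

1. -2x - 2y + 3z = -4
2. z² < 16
Yes

Take x = 0, y = 2, z = 0. Substituting into each constraint:
  (1) -2(0) - 2(2) + 3(0) = -4 ✓
  (2) z² = (0)² = 0, and 0 < 16 ✓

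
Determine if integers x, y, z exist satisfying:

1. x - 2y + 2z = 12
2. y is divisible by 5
Yes

Take x = 12, y = 0, z = 0. Substituting into each constraint:
  (1) 12 - 2(0) + 2(0) = 12 ✓
  (2) 0 = 5 × 0, remainder 0 ✓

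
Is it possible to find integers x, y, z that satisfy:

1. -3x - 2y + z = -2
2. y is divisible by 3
Yes

Take x = 1, y = 0, z = 1. Substituting into each constraint:
  (1) -3(1) - 2(0) + 1 = -2 ✓
  (2) 0 = 3 × 0, remainder 0 ✓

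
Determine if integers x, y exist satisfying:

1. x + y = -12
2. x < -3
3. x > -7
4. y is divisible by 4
Yes

Take x = -4, y = -8. Substituting into each constraint:
  (1) (-4) + (-8) = -12 ✓
  (2) -4 < -3 ✓
  (3) -4 > -7 ✓
  (4) -8 = 4 × -2, remainder 0 ✓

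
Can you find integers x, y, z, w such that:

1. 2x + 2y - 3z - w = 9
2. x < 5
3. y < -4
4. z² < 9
Yes

Take x = 0, y = -5, z = 0, w = -19. Substituting into each constraint:
  (1) 2(0) + 2(-5) - 3(0) + 19 = 9 ✓
  (2) 0 < 5 ✓
  (3) -5 < -4 ✓
  (4) z² = (0)² = 0, and 0 < 9 ✓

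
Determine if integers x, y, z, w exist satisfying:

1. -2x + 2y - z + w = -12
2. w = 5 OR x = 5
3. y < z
Yes

Take x = 5, y = -7, z = -6, w = 6. Substituting into each constraint:
  (1) -2(5) + 2(-7) + 6 + 6 = -12 ✓
  (2) x = 5, target 5 ✓ (second branch holds)
  (3) -7 < -6 ✓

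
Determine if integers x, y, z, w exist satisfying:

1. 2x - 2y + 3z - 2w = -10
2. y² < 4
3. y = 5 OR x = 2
Yes

Take x = 2, y = -1, z = 0, w = 8. Substituting into each constraint:
  (1) 2(2) - 2(-1) + 3(0) - 2(8) = -10 ✓
  (2) y² = (-1)² = 1, and 1 < 4 ✓
  (3) x = 2, target 2 ✓ (second branch holds)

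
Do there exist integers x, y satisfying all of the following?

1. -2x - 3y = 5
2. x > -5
Yes

Take x = -4, y = 1. Substituting into each constraint:
  (1) -2(-4) - 3(1) = 5 ✓
  (2) -4 > -5 ✓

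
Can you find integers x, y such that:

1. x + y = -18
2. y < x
Yes

Take x = 0, y = -18. Substituting into each constraint:
  (1) 0 + (-18) = -18 ✓
  (2) -18 < 0 ✓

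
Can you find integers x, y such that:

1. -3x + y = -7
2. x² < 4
Yes

Take x = 0, y = -7. Substituting into each constraint:
  (1) -3(0) + (-7) = -7 ✓
  (2) x² = (0)² = 0, and 0 < 4 ✓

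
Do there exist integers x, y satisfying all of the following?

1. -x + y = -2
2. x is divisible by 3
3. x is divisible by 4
Yes

Take x = 0, y = -2. Substituting into each constraint:
  (1) 0 + (-2) = -2 ✓
  (2) 0 = 3 × 0, remainder 0 ✓
  (3) 0 = 4 × 0, remainder 0 ✓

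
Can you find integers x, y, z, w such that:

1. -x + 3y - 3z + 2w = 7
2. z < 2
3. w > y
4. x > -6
Yes

Take x = 0, y = 1, z = 0, w = 2. Substituting into each constraint:
  (1) 0 + 3(1) - 3(0) + 2(2) = 7 ✓
  (2) 0 < 2 ✓
  (3) 2 > 1 ✓
  (4) 0 > -6 ✓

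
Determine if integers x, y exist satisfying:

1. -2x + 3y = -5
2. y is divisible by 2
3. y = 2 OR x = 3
No

A contradictory subset is {-2x + 3y = -5, y = 2 OR x = 3}. No integer assignment can satisfy these jointly:

  - -2x + 3y = -5: is a linear equation tying the variables together
  - y = 2 OR x = 3: forces a choice: either y = 2 or x = 3

Split on the disjunction (y = 2 OR x = 3):
  • If y = 2: with y = 2, every remaining term of the linear equation is divisible by 2, so the left side is ≡ 0 (mod 2); but the right side -11 ≡ 1 (mod 2). No integers can satisfy it.
  • If x = 3: with x = 3, every remaining term of the linear equation is divisible by 3, so the left side is ≡ 0 (mod 3); but the right side 1 ≡ 1 (mod 3). No integers can satisfy it.
Both branches are infeasible, so the system has no integer solution.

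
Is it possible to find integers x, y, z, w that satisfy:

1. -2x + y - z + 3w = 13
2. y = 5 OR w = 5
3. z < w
Yes

Take x = 3, y = 5, z = 4, w = 6. Substituting into each constraint:
  (1) -2(3) + 5 + (-4) + 3(6) = 13 ✓
  (2) y = 5, target 5 ✓ (first branch holds)
  (3) 4 < 6 ✓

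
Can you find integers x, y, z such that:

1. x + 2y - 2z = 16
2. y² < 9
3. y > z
Yes

Take x = 14, y = 0, z = -1. Substituting into each constraint:
  (1) 14 + 2(0) - 2(-1) = 16 ✓
  (2) y² = (0)² = 0, and 0 < 9 ✓
  (3) 0 > -1 ✓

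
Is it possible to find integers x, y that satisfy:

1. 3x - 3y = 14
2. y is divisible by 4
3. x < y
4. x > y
No

Even the single constraint (3x - 3y = 14) is infeasible over the integers.

  - 3x - 3y = 14: every term on the left is divisible by 3, so the LHS ≡ 0 (mod 3), but the RHS 14 is not — no integer solution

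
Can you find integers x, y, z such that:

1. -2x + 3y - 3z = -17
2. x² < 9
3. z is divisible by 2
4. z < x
Yes

Take x = 1, y = -5, z = 0. Substituting into each constraint:
  (1) -2(1) + 3(-5) - 3(0) = -17 ✓
  (2) x² = (1)² = 1, and 1 < 9 ✓
  (3) 0 = 2 × 0, remainder 0 ✓
  (4) 0 < 1 ✓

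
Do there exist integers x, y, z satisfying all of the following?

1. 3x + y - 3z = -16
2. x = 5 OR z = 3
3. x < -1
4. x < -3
Yes

Take x = -4, y = 5, z = 3. Substituting into each constraint:
  (1) 3(-4) + 5 - 3(3) = -16 ✓
  (2) z = 3, target 3 ✓ (second branch holds)
  (3) -4 < -1 ✓
  (4) -4 < -3 ✓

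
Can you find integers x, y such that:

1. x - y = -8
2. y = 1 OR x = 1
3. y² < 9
Yes

Take x = -7, y = 1. Substituting into each constraint:
  (1) (-7) + (-1) = -8 ✓
  (2) y = 1, target 1 ✓ (first branch holds)
  (3) y² = (1)² = 1, and 1 < 9 ✓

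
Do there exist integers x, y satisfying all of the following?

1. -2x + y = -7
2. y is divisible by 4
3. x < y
No

A contradictory subset is {-2x + y = -7, y is divisible by 4}. No integer assignment can satisfy these jointly:

  - -2x + y = -7: is a linear equation tying the variables together
  - y is divisible by 4: restricts y to multiples of 4

Modular obstruction: writing y = 4y', every remaining term of the linear equation is divisible by 2, so the left side is ≡ 0 (mod 2); but the right side -7 ≡ 1 (mod 2). No integers can satisfy it.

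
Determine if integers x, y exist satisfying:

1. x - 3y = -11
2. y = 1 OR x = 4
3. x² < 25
Yes

Take x = 4, y = 5. Substituting into each constraint:
  (1) 4 - 3(5) = -11 ✓
  (2) x = 4, target 4 ✓ (second branch holds)
  (3) x² = (4)² = 16, and 16 < 25 ✓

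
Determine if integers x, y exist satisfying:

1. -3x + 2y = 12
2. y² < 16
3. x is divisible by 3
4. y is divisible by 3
Yes

Take x = -6, y = -3. Substituting into each constraint:
  (1) -3(-6) + 2(-3) = 12 ✓
  (2) y² = (-3)² = 9, and 9 < 16 ✓
  (3) -6 = 3 × -2, remainder 0 ✓
  (4) -3 = 3 × -1, remainder 0 ✓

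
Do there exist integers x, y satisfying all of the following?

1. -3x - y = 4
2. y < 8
Yes

Take x = 0, y = -4. Substituting into each constraint:
  (1) -3(0) + 4 = 4 ✓
  (2) -4 < 8 ✓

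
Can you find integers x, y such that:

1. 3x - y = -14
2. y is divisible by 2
Yes

Take x = -4, y = 2. Substituting into each constraint:
  (1) 3(-4) + (-2) = -14 ✓
  (2) 2 = 2 × 1, remainder 0 ✓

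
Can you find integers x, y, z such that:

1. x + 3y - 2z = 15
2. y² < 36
Yes

Take x = 1, y = 0, z = -7. Substituting into each constraint:
  (1) 1 + 3(0) - 2(-7) = 15 ✓
  (2) y² = (0)² = 0, and 0 < 36 ✓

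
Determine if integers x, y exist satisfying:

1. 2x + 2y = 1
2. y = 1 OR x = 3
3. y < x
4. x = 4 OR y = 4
No

Even the single constraint (2x + 2y = 1) is infeasible over the integers.

  - 2x + 2y = 1: every term on the left is divisible by 2, so the LHS ≡ 0 (mod 2), but the RHS 1 is not — no integer solution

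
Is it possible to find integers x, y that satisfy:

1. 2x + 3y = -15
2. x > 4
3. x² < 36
No

The full constraint system is jointly infeasible over the integers. Each constraint and what it forces:

  - 2x + 3y = -15: is a linear equation tying the variables together
  - x > 4: bounds one variable relative to a constant
  - x² < 36: restricts x to |x| ≤ 5

The bounds confine x to {5}. For each value, substitute into the equation:
  • x = 5: the equation gives 3y = -25, so y would not be an integer.
Every case fails, so no integer solution exists.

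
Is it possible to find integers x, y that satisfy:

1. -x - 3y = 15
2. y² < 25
Yes

Take x = -15, y = 0. Substituting into each constraint:
  (1) 15 - 3(0) = 15 ✓
  (2) y² = (0)² = 0, and 0 < 25 ✓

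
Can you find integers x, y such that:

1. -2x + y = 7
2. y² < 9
Yes

Take x = -4, y = -1. Substituting into each constraint:
  (1) -2(-4) + (-1) = 7 ✓
  (2) y² = (-1)² = 1, and 1 < 9 ✓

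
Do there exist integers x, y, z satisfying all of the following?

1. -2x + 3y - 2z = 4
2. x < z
Yes

Take x = 0, y = 2, z = 1. Substituting into each constraint:
  (1) -2(0) + 3(2) - 2(1) = 4 ✓
  (2) 0 < 1 ✓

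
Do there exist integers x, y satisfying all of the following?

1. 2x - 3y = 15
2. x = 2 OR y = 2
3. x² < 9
No

A contradictory subset is {2x - 3y = 15, x = 2 OR y = 2}. No integer assignment can satisfy these jointly:

  - 2x - 3y = 15: is a linear equation tying the variables together
  - x = 2 OR y = 2: forces a choice: either x = 2 or y = 2

Split on the disjunction (x = 2 OR y = 2):
  • If x = 2: with x = 2, every remaining term of the linear equation is divisible by 3, so the left side is ≡ 0 (mod 3); but the right side 11 ≡ 2 (mod 3). No integers can satisfy it.
  • If y = 2: with y = 2, every remaining term of the linear equation is divisible by 2, so the left side is ≡ 0 (mod 2); but the right side 21 ≡ 1 (mod 2). No integers can satisfy it.
Both branches are infeasible, so the system has no integer solution.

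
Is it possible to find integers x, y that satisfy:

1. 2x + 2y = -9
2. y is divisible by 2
No

Even the single constraint (2x + 2y = -9) is infeasible over the integers.

  - 2x + 2y = -9: every term on the left is divisible by 2, so the LHS ≡ 0 (mod 2), but the RHS -9 is not — no integer solution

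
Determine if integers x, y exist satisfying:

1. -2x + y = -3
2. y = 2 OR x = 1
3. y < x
Yes

Take x = 1, y = -1. Substituting into each constraint:
  (1) -2(1) + (-1) = -3 ✓
  (2) x = 1, target 1 ✓ (second branch holds)
  (3) -1 < 1 ✓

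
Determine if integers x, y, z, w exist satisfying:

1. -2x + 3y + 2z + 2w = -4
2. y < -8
Yes

Take x = -13, y = -10, z = 0, w = 0. Substituting into each constraint:
  (1) -2(-13) + 3(-10) + 2(0) + 2(0) = -4 ✓
  (2) -10 < -8 ✓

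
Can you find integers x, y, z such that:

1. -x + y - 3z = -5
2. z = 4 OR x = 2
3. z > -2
Yes

Take x = 3, y = 10, z = 4. Substituting into each constraint:
  (1) (-3) + 10 - 3(4) = -5 ✓
  (2) z = 4, target 4 ✓ (first branch holds)
  (3) 4 > -2 ✓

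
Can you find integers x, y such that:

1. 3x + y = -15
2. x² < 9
Yes

Take x = 0, y = -15. Substituting into each constraint:
  (1) 3(0) + (-15) = -15 ✓
  (2) x² = (0)² = 0, and 0 < 9 ✓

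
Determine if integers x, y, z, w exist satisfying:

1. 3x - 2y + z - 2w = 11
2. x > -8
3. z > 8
Yes

Take x = 0, y = -1, z = 9, w = 0. Substituting into each constraint:
  (1) 3(0) - 2(-1) + 9 - 2(0) = 11 ✓
  (2) 0 > -8 ✓
  (3) 9 > 8 ✓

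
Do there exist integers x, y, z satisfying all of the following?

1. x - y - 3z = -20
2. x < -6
Yes

Take x = -20, y = 0, z = 0. Substituting into each constraint:
  (1) (-20) + 0 - 3(0) = -20 ✓
  (2) -20 < -6 ✓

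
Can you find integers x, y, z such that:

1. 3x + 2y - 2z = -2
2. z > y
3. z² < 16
Yes

Take x = 0, y = 0, z = 1. Substituting into each constraint:
  (1) 3(0) + 2(0) - 2(1) = -2 ✓
  (2) 1 > 0 ✓
  (3) z² = (1)² = 1, and 1 < 16 ✓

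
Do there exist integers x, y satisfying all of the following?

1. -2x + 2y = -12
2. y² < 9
Yes

Take x = 6, y = 0. Substituting into each constraint:
  (1) -2(6) + 2(0) = -12 ✓
  (2) y² = (0)² = 0, and 0 < 9 ✓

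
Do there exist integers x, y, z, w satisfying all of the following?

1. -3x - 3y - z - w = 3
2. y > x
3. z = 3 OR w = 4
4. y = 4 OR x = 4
Yes

Take x = 4, y = 5, z = -34, w = 4. Substituting into each constraint:
  (1) -3(4) - 3(5) + 34 + (-4) = 3 ✓
  (2) 5 > 4 ✓
  (3) w = 4, target 4 ✓ (second branch holds)
  (4) x = 4, target 4 ✓ (second branch holds)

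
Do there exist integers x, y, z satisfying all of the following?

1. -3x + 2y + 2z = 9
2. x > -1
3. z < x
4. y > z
Yes

Take x = 1, y = 6, z = 0. Substituting into each constraint:
  (1) -3(1) + 2(6) + 2(0) = 9 ✓
  (2) 1 > -1 ✓
  (3) 0 < 1 ✓
  (4) 6 > 0 ✓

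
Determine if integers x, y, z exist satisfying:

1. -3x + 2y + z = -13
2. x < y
Yes

Take x = 0, y = 1, z = -15. Substituting into each constraint:
  (1) -3(0) + 2(1) + (-15) = -13 ✓
  (2) 0 < 1 ✓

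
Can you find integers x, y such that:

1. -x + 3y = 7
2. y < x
Yes

Take x = 5, y = 4. Substituting into each constraint:
  (1) (-5) + 3(4) = 7 ✓
  (2) 4 < 5 ✓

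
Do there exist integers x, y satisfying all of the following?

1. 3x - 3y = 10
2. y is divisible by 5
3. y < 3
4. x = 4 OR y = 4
No

Even the single constraint (3x - 3y = 10) is infeasible over the integers.

  - 3x - 3y = 10: every term on the left is divisible by 3, so the LHS ≡ 0 (mod 3), but the RHS 10 is not — no integer solution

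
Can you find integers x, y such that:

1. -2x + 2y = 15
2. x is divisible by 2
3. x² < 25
No

Even the single constraint (-2x + 2y = 15) is infeasible over the integers.

  - -2x + 2y = 15: every term on the left is divisible by 2, so the LHS ≡ 0 (mod 2), but the RHS 15 is not — no integer solution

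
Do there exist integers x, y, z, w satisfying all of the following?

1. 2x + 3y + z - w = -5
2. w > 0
Yes

Take x = 0, y = 0, z = 0, w = 5. Substituting into each constraint:
  (1) 2(0) + 3(0) + 0 + (-5) = -5 ✓
  (2) 5 > 0 ✓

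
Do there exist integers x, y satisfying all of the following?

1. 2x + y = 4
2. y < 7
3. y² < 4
Yes

Take x = 2, y = 0. Substituting into each constraint:
  (1) 2(2) + 0 = 4 ✓
  (2) 0 < 7 ✓
  (3) y² = (0)² = 0, and 0 < 4 ✓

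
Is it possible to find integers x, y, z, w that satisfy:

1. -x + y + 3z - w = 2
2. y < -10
Yes

Take x = 0, y = -11, z = 5, w = 2. Substituting into each constraint:
  (1) 0 + (-11) + 3(5) + (-2) = 2 ✓
  (2) -11 < -10 ✓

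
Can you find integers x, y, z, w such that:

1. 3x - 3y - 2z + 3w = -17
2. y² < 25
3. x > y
Yes

Take x = 0, y = -1, z = 10, w = 0. Substituting into each constraint:
  (1) 3(0) - 3(-1) - 2(10) + 3(0) = -17 ✓
  (2) y² = (-1)² = 1, and 1 < 25 ✓
  (3) 0 > -1 ✓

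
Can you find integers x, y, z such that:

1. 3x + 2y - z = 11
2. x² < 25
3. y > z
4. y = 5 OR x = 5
Yes

Take x = 1, y = 5, z = 2. Substituting into each constraint:
  (1) 3(1) + 2(5) + (-2) = 11 ✓
  (2) x² = (1)² = 1, and 1 < 25 ✓
  (3) 5 > 2 ✓
  (4) y = 5, target 5 ✓ (first branch holds)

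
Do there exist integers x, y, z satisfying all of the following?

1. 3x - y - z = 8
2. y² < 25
Yes

Take x = 0, y = 0, z = -8. Substituting into each constraint:
  (1) 3(0) + 0 + 8 = 8 ✓
  (2) y² = (0)² = 0, and 0 < 25 ✓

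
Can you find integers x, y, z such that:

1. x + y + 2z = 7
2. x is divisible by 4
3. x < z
Yes

Take x = 0, y = 5, z = 1. Substituting into each constraint:
  (1) 0 + 5 + 2(1) = 7 ✓
  (2) 0 = 4 × 0, remainder 0 ✓
  (3) 0 < 1 ✓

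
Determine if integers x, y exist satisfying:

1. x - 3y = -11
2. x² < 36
Yes

Take x = -2, y = 3. Substituting into each constraint:
  (1) (-2) - 3(3) = -11 ✓
  (2) x² = (-2)² = 4, and 4 < 36 ✓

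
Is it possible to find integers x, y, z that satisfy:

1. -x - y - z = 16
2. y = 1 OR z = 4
Yes

Take x = 0, y = 1, z = -17. Substituting into each constraint:
  (1) 0 + (-1) + 17 = 16 ✓
  (2) y = 1, target 1 ✓ (first branch holds)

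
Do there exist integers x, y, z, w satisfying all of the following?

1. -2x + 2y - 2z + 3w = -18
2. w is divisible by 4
Yes

Take x = 9, y = 0, z = 0, w = 0. Substituting into each constraint:
  (1) -2(9) + 2(0) - 2(0) + 3(0) = -18 ✓
  (2) 0 = 4 × 0, remainder 0 ✓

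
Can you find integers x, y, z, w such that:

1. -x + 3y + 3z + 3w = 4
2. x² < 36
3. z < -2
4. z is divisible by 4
Yes

Take x = 2, y = 6, z = -4, w = 0. Substituting into each constraint:
  (1) (-2) + 3(6) + 3(-4) + 3(0) = 4 ✓
  (2) x² = (2)² = 4, and 4 < 36 ✓
  (3) -4 < -2 ✓
  (4) -4 = 4 × -1, remainder 0 ✓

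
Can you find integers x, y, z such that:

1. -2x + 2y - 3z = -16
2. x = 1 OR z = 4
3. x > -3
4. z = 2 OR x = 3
Yes

Take x = 1, y = -4, z = 2. Substituting into each constraint:
  (1) -2(1) + 2(-4) - 3(2) = -16 ✓
  (2) x = 1, target 1 ✓ (first branch holds)
  (3) 1 > -3 ✓
  (4) z = 2, target 2 ✓ (first branch holds)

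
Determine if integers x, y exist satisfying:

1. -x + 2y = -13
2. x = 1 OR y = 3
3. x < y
No

The full constraint system is jointly infeasible over the integers. Each constraint and what it forces:

  - -x + 2y = -13: is a linear equation tying the variables together
  - x = 1 OR y = 3: forces a choice: either x = 1 or y = 3
  - x < y: bounds one variable relative to another variable

Split on the disjunction (x = 1 OR y = 3):
  • If x = 1: the equation forces y = -6, giving (x, y) = (1, -6), which violates y > x.
  • If y = 3: the equation forces x = 19, giving (y, x) = (3, 19), which violates y > x.
Both branches are infeasible, so the system has no integer solution.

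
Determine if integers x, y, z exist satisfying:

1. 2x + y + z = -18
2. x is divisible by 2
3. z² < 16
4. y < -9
Yes

Take x = 0, y = -18, z = 0. Substituting into each constraint:
  (1) 2(0) + (-18) + 0 = -18 ✓
  (2) 0 = 2 × 0, remainder 0 ✓
  (3) z² = (0)² = 0, and 0 < 16 ✓
  (4) -18 < -9 ✓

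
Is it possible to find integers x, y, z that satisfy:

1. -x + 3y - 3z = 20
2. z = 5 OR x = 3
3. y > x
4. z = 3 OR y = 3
Yes

Take x = -26, y = 3, z = 5. Substituting into each constraint:
  (1) 26 + 3(3) - 3(5) = 20 ✓
  (2) z = 5, target 5 ✓ (first branch holds)
  (3) 3 > -26 ✓
  (4) y = 3, target 3 ✓ (second branch holds)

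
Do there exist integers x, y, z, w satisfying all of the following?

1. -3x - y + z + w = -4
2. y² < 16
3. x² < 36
Yes

Take x = 0, y = 0, z = -4, w = 0. Substituting into each constraint:
  (1) -3(0) + 0 + (-4) + 0 = -4 ✓
  (2) y² = (0)² = 0, and 0 < 16 ✓
  (3) x² = (0)² = 0, and 0 < 36 ✓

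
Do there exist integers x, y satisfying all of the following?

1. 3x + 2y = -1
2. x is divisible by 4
No

The full constraint system is jointly infeasible over the integers. Each constraint and what it forces:

  - 3x + 2y = -1: is a linear equation tying the variables together
  - x is divisible by 4: restricts x to multiples of 4

Modular obstruction: writing x = 4x', every remaining term of the linear equation is divisible by 2, so the left side is ≡ 0 (mod 2); but the right side -1 ≡ 1 (mod 2). No integers can satisfy it.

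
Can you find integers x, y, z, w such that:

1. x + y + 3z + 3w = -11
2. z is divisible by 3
Yes

Take x = 0, y = 1, z = 0, w = -4. Substituting into each constraint:
  (1) 0 + 1 + 3(0) + 3(-4) = -11 ✓
  (2) 0 = 3 × 0, remainder 0 ✓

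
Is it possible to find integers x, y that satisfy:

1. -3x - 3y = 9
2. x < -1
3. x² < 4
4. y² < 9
No

A contradictory subset is {x < -1, x² < 4}. No integer assignment can satisfy these jointly:

  - x < -1: bounds one variable relative to a constant
  - x² < 4: restricts x to |x| ≤ 1

Direct contradiction: the bounds on x require x ≥ -1 and x ≤ -2 simultaneously, which is empty.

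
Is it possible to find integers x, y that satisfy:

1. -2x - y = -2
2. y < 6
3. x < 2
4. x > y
Yes

Take x = 1, y = 0. Substituting into each constraint:
  (1) -2(1) + 0 = -2 ✓
  (2) 0 < 6 ✓
  (3) 1 < 2 ✓
  (4) 1 > 0 ✓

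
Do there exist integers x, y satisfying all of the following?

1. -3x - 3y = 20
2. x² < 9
No

Even the single constraint (-3x - 3y = 20) is infeasible over the integers.

  - -3x - 3y = 20: every term on the left is divisible by 3, so the LHS ≡ 0 (mod 3), but the RHS 20 is not — no integer solution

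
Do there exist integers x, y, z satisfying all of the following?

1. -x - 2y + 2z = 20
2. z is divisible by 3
Yes

Take x = 0, y = -10, z = 0. Substituting into each constraint:
  (1) 0 - 2(-10) + 2(0) = 20 ✓
  (2) 0 = 3 × 0, remainder 0 ✓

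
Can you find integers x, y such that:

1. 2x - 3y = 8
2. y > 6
Yes

Take x = 16, y = 8. Substituting into each constraint:
  (1) 2(16) - 3(8) = 8 ✓
  (2) 8 > 6 ✓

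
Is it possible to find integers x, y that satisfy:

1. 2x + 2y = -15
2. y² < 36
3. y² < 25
No

Even the single constraint (2x + 2y = -15) is infeasible over the integers.

  - 2x + 2y = -15: every term on the left is divisible by 2, so the LHS ≡ 0 (mod 2), but the RHS -15 is not — no integer solution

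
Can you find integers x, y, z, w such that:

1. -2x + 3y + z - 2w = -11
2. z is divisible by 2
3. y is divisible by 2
No

The full constraint system is jointly infeasible over the integers. Each constraint and what it forces:

  - -2x + 3y + z - 2w = -11: is a linear equation tying the variables together
  - z is divisible by 2: restricts z to multiples of 2
  - y is divisible by 2: restricts y to multiples of 2

Modular obstruction: writing y = 2y' and writing z = 2z', every remaining term of the linear equation is divisible by 2, so the left side is ≡ 0 (mod 2); but the right side -11 ≡ 1 (mod 2). No integers can satisfy it.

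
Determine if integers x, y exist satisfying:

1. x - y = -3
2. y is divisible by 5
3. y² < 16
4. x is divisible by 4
No

The full constraint system is jointly infeasible over the integers. Each constraint and what it forces:

  - x - y = -3: is a linear equation tying the variables together
  - y is divisible by 5: restricts y to multiples of 5
  - y² < 16: restricts y to |y| ≤ 3
  - x is divisible by 4: restricts x to multiples of 4

The bounds confine y to {0} with 5 | y. For each value, substitute into the equation:
  • y = 0: the equation forces x = -3, but 4 does not divide -3.
Every case fails, so no integer solution exists.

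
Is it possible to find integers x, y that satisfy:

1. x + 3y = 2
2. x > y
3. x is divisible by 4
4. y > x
No

A contradictory subset is {x > y, y > x}. No integer assignment can satisfy these jointly:

  - x > y: bounds one variable relative to another variable
  - y > x: bounds one variable relative to another variable

Direct contradiction: x > y and y > x cannot both hold.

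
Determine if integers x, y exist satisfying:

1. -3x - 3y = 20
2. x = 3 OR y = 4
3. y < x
No

Even the single constraint (-3x - 3y = 20) is infeasible over the integers.

  - -3x - 3y = 20: every term on the left is divisible by 3, so the LHS ≡ 0 (mod 3), but the RHS 20 is not — no integer solution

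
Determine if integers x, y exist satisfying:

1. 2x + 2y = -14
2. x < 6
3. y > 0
Yes

Take x = -8, y = 1. Substituting into each constraint:
  (1) 2(-8) + 2(1) = -14 ✓
  (2) -8 < 6 ✓
  (3) 1 > 0 ✓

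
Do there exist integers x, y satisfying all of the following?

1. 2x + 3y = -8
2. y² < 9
Yes

Take x = -4, y = 0. Substituting into each constraint:
  (1) 2(-4) + 3(0) = -8 ✓
  (2) y² = (0)² = 0, and 0 < 9 ✓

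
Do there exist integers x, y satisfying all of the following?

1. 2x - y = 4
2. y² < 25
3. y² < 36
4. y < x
Yes

Take x = 3, y = 2. Substituting into each constraint:
  (1) 2(3) + (-2) = 4 ✓
  (2) y² = (2)² = 4, and 4 < 25 ✓
  (3) y² = (2)² = 4, and 4 < 36 ✓
  (4) 2 < 3 ✓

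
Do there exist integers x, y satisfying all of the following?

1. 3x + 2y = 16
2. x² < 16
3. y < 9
Yes

Take x = 0, y = 8. Substituting into each constraint:
  (1) 3(0) + 2(8) = 16 ✓
  (2) x² = (0)² = 0, and 0 < 16 ✓
  (3) 8 < 9 ✓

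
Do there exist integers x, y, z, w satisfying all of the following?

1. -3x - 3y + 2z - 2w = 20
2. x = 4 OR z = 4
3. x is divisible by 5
Yes

Take x = 5, y = 1, z = 4, w = -15. Substituting into each constraint:
  (1) -3(5) - 3(1) + 2(4) - 2(-15) = 20 ✓
  (2) z = 4, target 4 ✓ (second branch holds)
  (3) 5 = 5 × 1, remainder 0 ✓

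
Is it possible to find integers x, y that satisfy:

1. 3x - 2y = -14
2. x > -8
Yes

Take x = 0, y = 7. Substituting into each constraint:
  (1) 3(0) - 2(7) = -14 ✓
  (2) 0 > -8 ✓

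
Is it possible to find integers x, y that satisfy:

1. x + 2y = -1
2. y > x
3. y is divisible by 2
Yes

Take x = -1, y = 0. Substituting into each constraint:
  (1) (-1) + 2(0) = -1 ✓
  (2) 0 > -1 ✓
  (3) 0 = 2 × 0, remainder 0 ✓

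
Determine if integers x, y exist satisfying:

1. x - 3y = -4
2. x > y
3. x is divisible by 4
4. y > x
No

A contradictory subset is {x > y, y > x}. No integer assignment can satisfy these jointly:

  - x > y: bounds one variable relative to another variable
  - y > x: bounds one variable relative to another variable

Direct contradiction: x > y and y > x cannot both hold.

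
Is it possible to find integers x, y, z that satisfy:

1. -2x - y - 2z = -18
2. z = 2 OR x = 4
Yes

Take x = 4, y = 10, z = 0. Substituting into each constraint:
  (1) -2(4) + (-10) - 2(0) = -18 ✓
  (2) x = 4, target 4 ✓ (second branch holds)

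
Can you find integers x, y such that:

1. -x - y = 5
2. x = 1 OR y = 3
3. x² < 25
Yes

Take x = 1, y = -6. Substituting into each constraint:
  (1) (-1) + 6 = 5 ✓
  (2) x = 1, target 1 ✓ (first branch holds)
  (3) x² = (1)² = 1, and 1 < 25 ✓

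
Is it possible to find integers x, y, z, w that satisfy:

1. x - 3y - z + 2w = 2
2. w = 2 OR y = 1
Yes

Take x = -1, y = 1, z = 0, w = 3. Substituting into each constraint:
  (1) (-1) - 3(1) + 0 + 2(3) = 2 ✓
  (2) y = 1, target 1 ✓ (second branch holds)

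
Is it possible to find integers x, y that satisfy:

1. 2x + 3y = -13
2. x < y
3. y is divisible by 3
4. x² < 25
No

The full constraint system is jointly infeasible over the integers. Each constraint and what it forces:

  - 2x + 3y = -13: is a linear equation tying the variables together
  - x < y: bounds one variable relative to another variable
  - y is divisible by 3: restricts y to multiples of 3
  - x² < 25: restricts x to |x| ≤ 4

The bounds confine x to {-4, -3, -2, -1, 0, 1, 2, 3, 4}. For each value, substitute into the equation:
  • x = -4: the equation gives 3y = -5, so y would not be an integer.
  • x = -3: the equation gives 3y = -7, so y would not be an integer.
  • x = -2: the equation forces y = -3, but y > x fails since -3 ≤ -2.
  • x = -1: the equation gives 3y = -11, so y would not be an integer.
  • x = 0: the equation gives 3y = -13, so y would not be an integer.
  • x = 1: the equation forces y = -5, but 3 does not divide -5.
  • x = 2: the equation gives 3y = -17, so y would not be an integer.
  • x = 3: the equation gives 3y = -19, so y would not be an integer.
  • x = 4: the equation forces y = -7, but 3 does not divide -7.
Every case fails, so no integer solution exists.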